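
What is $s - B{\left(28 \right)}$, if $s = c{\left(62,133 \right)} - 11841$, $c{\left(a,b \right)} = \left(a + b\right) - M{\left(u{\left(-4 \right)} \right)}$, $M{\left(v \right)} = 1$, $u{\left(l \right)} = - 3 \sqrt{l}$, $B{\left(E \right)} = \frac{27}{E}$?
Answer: $- \frac{326143}{28} \approx -11648.0$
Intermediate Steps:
$c{\left(a,b \right)} = -1 + a + b$ ($c{\left(a,b \right)} = \left(a + b\right) - 1 = -1 + a + b$)
$s = -11647$ ($s = \left(-1 + 62 + 133\right) - 11841 = 194 - 11841 = -11647$)
$s - B{\left(28 \right)} = -11647 - \frac{27}{28} = - \frac{326143}{28}$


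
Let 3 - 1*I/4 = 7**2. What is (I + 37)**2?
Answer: 21609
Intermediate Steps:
I = -184 (I = 12 - 4*7**2 = 12 - 4*49 = 12 - 196 = -184)
(I + 37)**2 = (-184 + 37)**2 = (-147)**2 = 21609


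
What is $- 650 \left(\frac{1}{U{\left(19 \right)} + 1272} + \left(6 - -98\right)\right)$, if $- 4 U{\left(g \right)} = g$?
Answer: $- \frac{342667000}{5069} \approx -67601.0$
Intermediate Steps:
$U{\left(g \right)} = - \frac{g}{4}$
$- 650 \left(\frac{1}{U{\left(19 \right)} + 1272} + \left(6 - -98\right)\right) = - 650 \left(\frac{1}{\left(- \frac{1}{4}\right) 19 + 1272} + \left(6 - -98\right)\right) = - 650 \left(\frac{1}{- \frac{19}{4} + 1272} + \left(6 + 98\right)\right) = - 650 \left(\frac{1}{\frac{5069}{4}} + 104\right) = - 650 \left(\frac{4}{5069} + 104\right) = \left(-650\right) \frac{527180}{5069} = - \frac{342667000}{5069}$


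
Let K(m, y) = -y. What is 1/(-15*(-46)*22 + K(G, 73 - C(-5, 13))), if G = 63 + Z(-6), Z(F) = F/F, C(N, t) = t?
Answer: 1/15120 ≈ 6.6138e-5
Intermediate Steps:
Z(F) = 1
G = 64 (G = 63 + 1 = 64)
1/(-15*(-46)*22 + K(G, 73 - C(-5, 13))) = 1/(-15*(-46)*22 - (73 - 1*13)) = 1/(690*22 - (73 - 13)) = 1/(15180 - 1*60) = 1/(15180 - 60) = 1/15120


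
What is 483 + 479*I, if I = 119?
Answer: 57484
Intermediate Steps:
483 + 479*I = 483 + 479*119 = 483 + 57001 = 57484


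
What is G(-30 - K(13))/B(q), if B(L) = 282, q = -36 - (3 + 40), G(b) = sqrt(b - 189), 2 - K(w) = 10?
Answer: I*sqrt(211)/282 ≈ 0.05151*I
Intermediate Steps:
K(w) = -8 (K(w) = 2 - 1*10 = 2 - 10 = -8)
G(b) = sqrt(-189 + b)
q = -79 (q = -36 - 1*43 = -36 - 43 = -79)
G(-30 - K(13))/B(q) = sqrt(-189 + (-30 - 1*(-8)))/282 = sqrt(-189 + (-30 + 8))*(1/282) = sqrt(-189 - 22)*(1/282) = sqrt(-211)*(1/282) = (I*sqrt(211))*(1/282) = I*sqrt(211)/282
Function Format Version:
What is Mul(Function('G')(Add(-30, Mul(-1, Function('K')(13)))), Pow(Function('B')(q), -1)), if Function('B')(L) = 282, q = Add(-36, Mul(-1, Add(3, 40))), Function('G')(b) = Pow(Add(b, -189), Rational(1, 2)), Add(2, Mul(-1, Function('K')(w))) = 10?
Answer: Mul(Rational(1, 282), I, Pow(211, Rational(1, 2))) ≈ Mul(0.051510, I)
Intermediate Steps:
Function('K')(w) = -8 (Function('K')(w) = Add(2, Mul(-1, 10)) = Add(2, -10) = -8)
Function('G')(b) = Pow(Add(-189, b), Rational(1, 2))
q = -79 (q = Add(-36, Mul(-1, 43)) = Add(-36, -43) = -79)
Mul(Function('G')(Add(-30, Mul(-1, Function('K')(13)))), Pow(Function('B')(q), -1)) = Mul(Pow(Add(-189, Add(-30, Mul(-1, -8))), Rational(1, 2)), Pow(282, -1)) = Mul(Pow(Add(-189, Add(-30, 8)), Rational(1, 2)), Rational(1, 282)) = Mul(Pow(Add(-189, -22), Rational(1, 2)), Rational(1, 282)) = Mul(Pow(-211, Rational(1, 2)), Rational(1, 282)) = Mul(Mul(I, Pow(211, Rational(1, 2))), Rational(1, 282)) = Mul(Rational(1, 282), I, Pow(211, Rational(1, 2)))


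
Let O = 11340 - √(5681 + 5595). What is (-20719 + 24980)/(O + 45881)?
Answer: 243818681/3274231565 + 8522*√2819/3274231565 ≈ 0.074604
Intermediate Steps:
O = 11340 - 2*√2819 (O = 11340 - √11276 = 11340 - 2*√2819 ≈ 11234.)
(-20719 + 24980)/(O + 45881) = (-20719 + 24980)/((11340 - 2*√2819) + 45881) = 4261/(57221 - 2*√2819)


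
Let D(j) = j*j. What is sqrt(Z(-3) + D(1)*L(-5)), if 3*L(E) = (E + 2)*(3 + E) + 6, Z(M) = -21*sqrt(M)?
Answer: sqrt(4 - 21*I*sqrt(3)) ≈ 4.5051 - 4.0368*I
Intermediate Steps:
D(j) = j**2
L(E) = 2 + (2 + E)*(3 + E)/3 (L(E) = ((E + 2)*(3 + E) + 6)/3 = ((2 + E)*(3 + E) + 6)/3 = (6 + (2 + E)*(3 + E))/3 = 2 + (2 + E)*(3 + E)/3)
sqrt(Z(-3) + D(1)*L(-5)) = sqrt(-21*I*sqrt(3) + 1**2*(4 + (1/3)*(-5)**2 + (5/3)*(-5))) = sqrt(-21*I*sqrt(3) + 1*(4 + (1/3)*25 - 25/3)) = sqrt(-21*I*sqrt(3) + 1*(4 + 25/3 - 25/3)) = sqrt(-21*I*sqrt(3) + 1*4) = sqrt(-21*I*sqrt(3) + 4) = sqrt(4 - 21*I*sqrt(3))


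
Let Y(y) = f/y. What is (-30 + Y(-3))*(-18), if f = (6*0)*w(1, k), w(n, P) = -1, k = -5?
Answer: 540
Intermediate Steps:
f = 0 (f = (6*0)*(-1) = 0*(-1) = 0)
Y(y) = 0 (Y(y) = 0/y = 0)
(-30 + Y(-3))*(-18) = (-30 + 0)*(-18) = -30*(-18) = 540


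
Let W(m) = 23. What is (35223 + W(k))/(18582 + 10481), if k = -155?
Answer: 35246/29063 ≈ 1.2127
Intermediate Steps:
(35223 + W(k))/(18582 + 10481) = (35223 + 23)/(18582 + 10481) = 35246/29063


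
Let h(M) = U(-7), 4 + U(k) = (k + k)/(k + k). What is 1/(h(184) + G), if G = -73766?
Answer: -1/73769 ≈ -1.3556e-5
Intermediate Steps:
U(k) = -3 (U(k) = -4 + (k + k)/(k + k) = -4 + (2*k)/((2*k)) = -4 + (2*k)*(1/(2*k)) = -4 + 1 = -3)
h(M) = -3
1/(h(184) + G) = 1/(-3 - 73766) = 1/(-73769) = -1/73769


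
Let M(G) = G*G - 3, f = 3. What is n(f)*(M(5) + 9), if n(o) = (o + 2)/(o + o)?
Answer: 155/6 ≈ 25.833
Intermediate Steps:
n(o) = (2 + o)/(2*o) (n(o) = (2 + o)/((2*o)) = (2 + o)*(1/(2*o)) = (2 + o)/(2*o))
M(G) = -3 + G² (M(G) = G² - 3 = -3 + G²)
n(f)*(M(5) + 9) = ((½)*(2 + 3)/3)*((-3 + 5²) + 9) = ((½)*(⅓)*5)*((-3 + 25) + 9) = 5*(22 + 9)/6 = (⅚)*31 = 155/6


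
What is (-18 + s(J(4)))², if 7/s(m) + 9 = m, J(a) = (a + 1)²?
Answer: 78961/256 ≈ 308.44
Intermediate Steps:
J(a) = (1 + a)²
s(m) = 7/(-9 + m)
(-18 + s(J(4)))² = (-18 + 7/(-9 + (1 + 4)²))² = (-18 + 7/(-9 + 5²))² = (-18 + 7/(-9 + 25))² = (-18 + 7/16)² = (-281/16)² = 78961/256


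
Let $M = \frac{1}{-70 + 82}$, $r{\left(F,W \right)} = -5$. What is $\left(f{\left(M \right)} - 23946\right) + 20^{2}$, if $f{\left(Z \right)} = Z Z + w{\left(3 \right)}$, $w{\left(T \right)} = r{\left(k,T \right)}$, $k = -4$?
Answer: $- \frac{3391343}{144} \approx -23551.0$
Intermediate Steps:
$w{\left(T \right)} = -5$
$M = \frac{1}{12} \approx 0.083333$
$f{\left(Z \right)} = -5 + Z^{2}$ ($f{\left(Z \right)} = Z Z - 5 = Z^{2} - 5 = -5 + Z^{2}$)
$\left(f{\left(M \right)} - 23946\right) + 20^{2} = \left(\left(-5 + \left(\frac{1}{12}\right)^{2}\right) - 23946\right) + 20^{2} = \left(\left(-5 + \frac{1}{144}\right) - 23946\right) + 400 = \left(- \frac{719}{144} - 23946\right) + 400 = - \frac{3448943}{144} + 400 = - \frac{3391343}{144}$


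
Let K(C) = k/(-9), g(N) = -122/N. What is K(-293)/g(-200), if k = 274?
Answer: -27400/549 ≈ -49.909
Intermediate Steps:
K(C) = -274/9 (K(C) = 274/(-9) = 274*(-⅑) = -274/9)
K(-293)/g(-200) = -274/(9*((-122/(-200)))) = -274/(9*((-122*(-1/200)))) = -274/(9*61/100) = -274/9*100/61 = -27400/549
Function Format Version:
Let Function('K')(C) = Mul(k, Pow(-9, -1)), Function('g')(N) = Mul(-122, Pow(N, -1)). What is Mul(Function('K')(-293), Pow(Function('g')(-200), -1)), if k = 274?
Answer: Rational(-27400, 549) ≈ -49.909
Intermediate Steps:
Function('K')(C) = Rational(-274, 9) (Function('K')(C) = Mul(274, Pow(-9, -1)) = Mul(274, Rational(-1, 9)) = Rational(-274, 9))
Mul(Function('K')(-293), Pow(Function('g')(-200), -1)) = Mul(Rational(-274, 9), Pow(Mul(-122, Pow(-200, -1)), -1)) = Mul(Rational(-274, 9), Pow(Mul(-122, Rational(-1, 200)), -1)) = Mul(Rational(-274, 9), Pow(Rational(61, 100), -1)) = Mul(Rational(-274, 9), Rational(100, 61)) = Rational(-27400, 549)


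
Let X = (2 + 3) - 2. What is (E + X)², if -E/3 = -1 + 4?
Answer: 36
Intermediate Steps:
E = -9 (E = -3*(-1 + 4) = -3*3 = -9)
X = 3 (X = 5 - 2 = 3)
(E + X)² = (-9 + 3)² = (-6)² = 36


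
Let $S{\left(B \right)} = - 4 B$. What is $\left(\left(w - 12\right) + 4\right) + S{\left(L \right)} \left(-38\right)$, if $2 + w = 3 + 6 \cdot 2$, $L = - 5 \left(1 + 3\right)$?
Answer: $-3035$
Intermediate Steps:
$L = -20$ ($L = \left(-5\right) 4 = -20$)
$w = 13$ ($w = -2 + \left(3 + 6 \cdot 2\right) = -2 + \left(3 + 12\right) = -2 + 15 = 13$)
$\left(\left(w - 12\right) + 4\right) + S{\left(L \right)} \left(-38\right) = \left(\left(13 - 12\right) + 4\right) + \left(-4\right) \left(-20\right) \left(-38\right) = \left(1 + 4\right) + 80 \left(-38\right) = 5 - 3040 = -3035$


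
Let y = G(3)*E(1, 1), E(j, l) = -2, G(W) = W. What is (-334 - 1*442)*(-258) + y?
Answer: 200202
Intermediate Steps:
y = -6 (y = 3*(-2) = -6)
(-334 - 1*442)*(-258) + y = (-334 - 1*442)*(-258) - 6 = (-334 - 442)*(-258) - 6 = -776*(-258) - 6 = 200208 - 6 = 200202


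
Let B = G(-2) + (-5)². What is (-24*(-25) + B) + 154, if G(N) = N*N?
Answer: 783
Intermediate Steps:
G(N) = N²
B = 29 (B = (-2)² + (-5)² = 4 + 25 = 29)
(-24*(-25) + B) + 154 = (-24*(-25) + 29) + 154 = (600 + 29) + 154 = 629 + 154 = 783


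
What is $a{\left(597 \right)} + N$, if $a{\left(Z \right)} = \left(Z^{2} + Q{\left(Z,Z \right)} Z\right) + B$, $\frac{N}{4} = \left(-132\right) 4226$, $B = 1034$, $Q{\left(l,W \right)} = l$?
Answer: $-1517476$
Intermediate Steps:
$N = -2231328$ ($N = 4 \left(\left(-132\right) 4226\right) = 4 \left(-557832\right) = -2231328$)
$a{\left(Z \right)} = 1034 + 2 Z^{2}$ ($a{\left(Z \right)} = \left(Z^{2} + Z Z\right) + 1034 = \left(Z^{2} + Z^{2}\right) + 1034 = 2 Z^{2} + 1034 = 1034 + 2 Z^{2}$)
$a{\left(597 \right)} + N = \left(1034 + 2 \cdot 597^{2}\right) - 2231328 = \left(1034 + 2 \cdot 356409\right) - 2231328 = \left(1034 + 712818\right) - 2231328 = 713852 - 2231328 = -1517476$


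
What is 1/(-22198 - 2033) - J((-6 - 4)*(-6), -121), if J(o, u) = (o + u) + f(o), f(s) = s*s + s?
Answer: -87207370/24231 ≈ -3599.0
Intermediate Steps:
f(s) = s + s² (f(s) = s² + s = s + s²)
J(o, u) = o + u + o*(1 + o) (J(o, u) = (o + u) + o*(1 + o) = o + u + o*(1 + o))
1/(-22198 - 2033) - J((-6 - 4)*(-6), -121) = 1/(-22198 - 2033) - ((-6 - 4)*(-6) - 121 + ((-6 - 4)*(-6))*(1 + (-6 - 4)*(-6))) = 1/(-24231) - (-10*(-6) - 121 + (-10*(-6))*(1 - 10*(-6))) = -1/24231 - (60 - 121 + 60*(1 + 60)) = -1/24231 - (60 - 121 + 60*61) = -1/24231 - (60 - 121 + 3660) = -1/24231 - 1*3599 = -1/24231 - 3599 = -87207370/24231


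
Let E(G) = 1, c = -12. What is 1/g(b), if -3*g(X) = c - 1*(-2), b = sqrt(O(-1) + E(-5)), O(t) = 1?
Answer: 3/10 ≈ 0.30000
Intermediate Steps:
b = sqrt(2) (b = sqrt(1 + 1) = sqrt(2) ≈ 1.4142)
g(X) = 10/3 (g(X) = -(-12 - 1*(-2))/3 = -(-12 + 2)/3 = -1/3*(-10) = 10/3)
1/g(b) = 1/(10/3) = 3/10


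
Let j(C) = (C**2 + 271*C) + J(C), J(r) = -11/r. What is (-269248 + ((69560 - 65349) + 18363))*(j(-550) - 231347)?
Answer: 480378991113/25 ≈ 1.9215e+10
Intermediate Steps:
j(C) = C**2 - 11/C + 271*C (j(C) = (C**2 + 271*C) - 11/C = C**2 - 11/C + 271*C)
(-269248 + ((69560 - 65349) + 18363))*(j(-550) - 231347) = (-269248 + ((69560 - 65349) + 18363))*((-11 + (-550)**2*(271 - 550))/(-550) - 231347) = (-269248 + (4211 + 18363))*(-(-11 + 302500*(-279))/550 - 231347) = (-269248 + 22574)*(-(-11 - 84397500)/550 - 231347) = -246674*(-1/550*(-84397511) - 231347) = -246674*(7672501/50 - 231347) = -246674*(-3894849/50) = 480378991113/25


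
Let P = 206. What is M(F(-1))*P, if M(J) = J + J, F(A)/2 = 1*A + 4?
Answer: 2472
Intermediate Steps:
F(A) = 8 + 2*A (F(A) = 2*(1*A + 4) = 2*(A + 4) = 2*(4 + A) = 8 + 2*A)
M(J) = 2*J
M(F(-1))*P = (2*(8 + 2*(-1)))*206 = (2*(8 - 2))*206 = (2*6)*206 = 12*206 = 2472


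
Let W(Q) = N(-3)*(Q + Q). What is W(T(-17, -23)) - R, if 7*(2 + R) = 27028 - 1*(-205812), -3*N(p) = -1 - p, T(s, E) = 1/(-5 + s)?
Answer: -7683244/231 ≈ -33261.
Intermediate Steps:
N(p) = ⅓ + p/3 (N(p) = -(-1 - p)/3 = ⅓ + p/3)
R = 232826/7 (R = -2 + (27028 - 1*(-205812))/7 = -2 + (27028 + 205812)/7 = -2 + (⅐)*232840 = -2 + 232840/7 = 232826/7 ≈ 33261.)
W(Q) = -4*Q/3 (W(Q) = (⅓ + (⅓)*(-3))*(Q + Q) = (⅓ - 1)*(2*Q) = -4*Q/3)
W(T(-17, -23)) - R = -4/(3*(-5 - 17)) - 1*232826/7 = -4/3/(-22) - 232826/7 = -4/3*(-1/22) - 232826/7 = 2/33 - 232826/7 = -7683244/231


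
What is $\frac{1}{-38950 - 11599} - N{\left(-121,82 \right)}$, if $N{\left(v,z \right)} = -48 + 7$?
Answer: $\frac{2072508}{50549} \approx 41.0$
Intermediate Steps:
$N{\left(v,z \right)} = -41$
$\frac{1}{-38950 - 11599} - N{\left(-121,82 \right)} = \frac{1}{-38950 - 11599} - -41 = \frac{1}{-50549} + 41 = - \frac{1}{50549} + 41 = \frac{2072508}{50549}$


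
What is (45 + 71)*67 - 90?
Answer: 7682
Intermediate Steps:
(45 + 71)*67 - 90 = 116*67 - 90 = 7772 - 90 = 7682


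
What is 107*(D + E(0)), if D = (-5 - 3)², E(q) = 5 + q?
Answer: 7383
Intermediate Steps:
D = 64 (D = (-8)² = 64)
107*(D + E(0)) = 107*(64 + (5 + 0)) = 107*(64 + 5) = 107*69 = 7383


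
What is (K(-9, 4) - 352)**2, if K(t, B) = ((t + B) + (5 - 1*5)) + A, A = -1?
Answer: 128164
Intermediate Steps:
K(t, B) = -1 + B + t (K(t, B) = ((t + B) + (5 - 1*5)) - 1 = ((B + t) + (5 - 5)) - 1 = ((B + t) + 0) - 1 = (B + t) - 1 = -1 + B + t)
(K(-9, 4) - 352)**2 = ((-1 + 4 - 9) - 352)**2 = (-6 - 352)**2 = (-358)**2 = 128164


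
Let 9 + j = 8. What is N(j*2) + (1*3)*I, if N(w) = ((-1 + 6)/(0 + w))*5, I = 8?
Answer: 23/2 ≈ 11.500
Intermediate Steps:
j = -1 (j = -9 + 8 = -1)
N(w) = 25/w (N(w) = (5/w)*5 = 25/w)
N(j*2) + (1*3)*I = 25/((-1*2)) + (1*3)*8 = 25/(-2) + 3*8 = 25*(-½) + 24 = -25/2 + 24 = 23/2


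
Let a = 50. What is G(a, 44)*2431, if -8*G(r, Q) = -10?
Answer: 12155/4 ≈ 3038.8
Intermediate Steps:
G(r, Q) = 5/4 (G(r, Q) = -1/8*(-10) = 5/4)
G(a, 44)*2431 = (5/4)*2431 = 12155/4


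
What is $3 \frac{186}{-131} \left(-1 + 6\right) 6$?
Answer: $- \frac{16740}{131} \approx -127.79$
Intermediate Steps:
$3 \frac{186}{-131} \left(-1 + 6\right) 6 = 3 \cdot 186 \left(- \frac{1}{131}\right) 5 \cdot 6 = 3 \left(- \frac{186}{131}\right) 30 = \left(- \frac{558}{131}\right) 30 = - \frac{16740}{131}$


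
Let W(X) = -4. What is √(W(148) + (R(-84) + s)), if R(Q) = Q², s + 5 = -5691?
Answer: 2*√339 ≈ 36.824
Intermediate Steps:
s = -5696 (s = -5 - 5691 = -5696)
√(W(148) + (R(-84) + s)) = √(-4 + ((-84)² - 5696)) = √(-4 + (7056 - 5696)) = √(-4 + 1360) = √1356 = 2*√339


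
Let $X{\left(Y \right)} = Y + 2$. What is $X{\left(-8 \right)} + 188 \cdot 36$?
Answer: $6762$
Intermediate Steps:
$X{\left(Y \right)} = 2 + Y$
$X{\left(-8 \right)} + 188 \cdot 36 = \left(2 - 8\right) + 188 \cdot 36 = -6 + 6768 = 6762$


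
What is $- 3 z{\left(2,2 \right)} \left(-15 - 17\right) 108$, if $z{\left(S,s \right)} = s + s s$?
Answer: $62208$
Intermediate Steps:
$z{\left(S,s \right)} = s + s^{2}$
$- 3 z{\left(2,2 \right)} \left(-15 - 17\right) 108 = - 3 \cdot 2 \left(1 + 2\right) \left(-15 - 17\right) 108 = - 3 \cdot 2 \cdot 3 \left(-32\right) 108 = - 3 \cdot 6 \left(-32\right) 108 = - 3 \left(\left(-192\right) 108\right) = \left(-3\right) \left(-20736\right) = 62208$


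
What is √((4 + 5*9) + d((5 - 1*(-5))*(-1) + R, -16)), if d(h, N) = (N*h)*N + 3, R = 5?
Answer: 2*I*√307 ≈ 35.043*I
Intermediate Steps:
d(h, N) = 3 + h*N² (d(h, N) = h*N² + 3 = 3 + h*N²)
√((4 + 5*9) + d((5 - 1*(-5))*(-1) + R, -16)) = √((4 + 5*9) + (3 + ((5 - 1*(-5))*(-1) + 5)*(-16)²)) = √((4 + 45) + (3 + ((5 + 5)*(-1) + 5)*256)) = √(49 + (3 + (10*(-1) + 5)*256)) = √(49 + (3 + (-10 + 5)*256)) = √(49 + (3 - 5*256)) = √(49 + (3 - 1280)) = √(49 - 1277) = √(-1228) = 2*I*√307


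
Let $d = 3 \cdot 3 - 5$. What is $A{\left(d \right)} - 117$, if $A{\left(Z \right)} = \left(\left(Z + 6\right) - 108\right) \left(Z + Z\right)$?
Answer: $-901$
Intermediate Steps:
$d = 4$ ($d = 9 - 5 = 4$)
$A{\left(Z \right)} = 2 Z \left(-102 + Z\right)$ ($A{\left(Z \right)} = \left(\left(6 + Z\right) - 108\right) 2 Z = \left(-102 + Z\right) 2 Z = 2 Z \left(-102 + Z\right)$)
$A{\left(d \right)} - 117 = 2 \cdot 4 \left(-102 + 4\right) - 117 = 2 \cdot 4 \left(-98\right) - 117 = -784 - 117 = -901$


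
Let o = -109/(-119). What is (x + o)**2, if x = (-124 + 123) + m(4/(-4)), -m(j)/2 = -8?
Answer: 3587236/14161 ≈ 253.32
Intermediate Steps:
m(j) = 16 (m(j) = -2*(-8) = 16)
x = 15 (x = (-124 + 123) + 16 = -1 + 16 = 15)
o = 109/119 (o = -109*(-1/119) = 109/119 ≈ 0.91597)
(x + o)**2 = (15 + 109/119)**2 = (1894/119)**2 = 3587236/14161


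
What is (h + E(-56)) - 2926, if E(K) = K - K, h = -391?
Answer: -3317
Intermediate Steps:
E(K) = 0
(h + E(-56)) - 2926 = (-391 + 0) - 2926 = -391 - 2926 = -3317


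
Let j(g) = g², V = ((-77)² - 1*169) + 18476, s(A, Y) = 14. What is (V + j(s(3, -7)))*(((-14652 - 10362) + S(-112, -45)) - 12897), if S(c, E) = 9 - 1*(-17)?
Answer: -925606320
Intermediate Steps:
S(c, E) = 26 (S(c, E) = 9 + 17 = 26)
V = 24236 (V = (5929 - 169) + 18476 = 5760 + 18476 = 24236)
(V + j(s(3, -7)))*(((-14652 - 10362) + S(-112, -45)) - 12897) = (24236 + 14²)*(((-14652 - 10362) + 26) - 12897) = (24236 + 196)*((-25014 + 26) - 12897) = 24432*(-24988 - 12897) = 24432*(-37885) = -925606320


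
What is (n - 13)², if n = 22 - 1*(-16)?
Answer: 625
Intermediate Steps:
n = 38 (n = 22 + 16 = 38)
(n - 13)² = (38 - 13)² = 25² = 625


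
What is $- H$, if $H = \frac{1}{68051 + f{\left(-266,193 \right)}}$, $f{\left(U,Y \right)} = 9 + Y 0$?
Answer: $- \frac{1}{68060} \approx -1.4693 \cdot 10^{-5}$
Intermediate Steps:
$f{\left(U,Y \right)} = 9$ ($f{\left(U,Y \right)} = 9 + 0 = 9$)
$H = \frac{1}{68060}$ ($H = \frac{1}{68051 + 9} = \frac{1}{68060} \approx 1.4693 \cdot 10^{-5}$)
$- H = \left(-1\right) \frac{1}{68060} = - \frac{1}{68060}$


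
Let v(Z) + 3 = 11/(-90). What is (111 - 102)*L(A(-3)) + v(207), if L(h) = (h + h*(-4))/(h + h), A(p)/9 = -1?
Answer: -748/45 ≈ -16.622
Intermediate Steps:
A(p) = -9 (A(p) = 9*(-1) = -9)
v(Z) = -281/90 (v(Z) = -3 + 11/(-90) = -3 + 11*(-1/90) = -3 - 11/90 = -281/90)
L(h) = -3/2 (L(h) = (h - 4*h)/((2*h)) = (-3*h)*(1/(2*h)) = -3/2)
(111 - 102)*L(A(-3)) + v(207) = (111 - 102)*(-3/2) - 281/90 = 9*(-3/2) - 281/90 = -27/2 - 281/90 = -748/45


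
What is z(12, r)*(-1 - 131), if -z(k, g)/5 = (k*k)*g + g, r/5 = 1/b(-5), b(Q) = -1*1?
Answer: -478500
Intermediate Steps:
b(Q) = -1
r = -5 (r = 5/(-1) = 5*(-1) = -5)
z(k, g) = -5*g - 5*g*k**2 (z(k, g) = -5*((k*k)*g + g) = -5*(k**2*g + g) = -5*(g*k**2 + g) = -5*(g + g*k**2) = -5*g - 5*g*k**2)
z(12, r)*(-1 - 131) = (-5*(-5)*(1 + 12**2))*(-1 - 131) = -5*(-5)*(1 + 144)*(-132) = -5*(-5)*145*(-132) = 3625*(-132) = -478500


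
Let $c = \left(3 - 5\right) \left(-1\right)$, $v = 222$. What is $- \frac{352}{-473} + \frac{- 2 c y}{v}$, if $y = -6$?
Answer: $\frac{1356}{1591} \approx 0.85229$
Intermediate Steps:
$c = 2$ ($c = \left(-2\right) \left(-1\right) = 2$)
$- \frac{352}{-473} + \frac{- 2 c y}{v} = - \frac{352}{-473} + \frac{\left(-2\right) 2 \left(-6\right)}{222} = \left(-352\right) \left(- \frac{1}{473}\right) + \left(-4\right) \left(-6\right) \frac{1}{222} = \frac{32}{43} + 24 \cdot \frac{1}{222} = \frac{32}{43} + \frac{4}{37} = \frac{1356}{1591}$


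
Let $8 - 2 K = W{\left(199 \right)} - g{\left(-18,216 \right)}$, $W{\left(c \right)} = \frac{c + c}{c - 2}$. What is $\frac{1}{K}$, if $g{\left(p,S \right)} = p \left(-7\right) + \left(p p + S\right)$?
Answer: $\frac{197}{66190} \approx 0.0029763$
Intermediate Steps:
$g{\left(p,S \right)} = S + p^{2} - 7 p$ ($g{\left(p,S \right)} = - 7 p + \left(p^{2} + S\right) = - 7 p + \left(S + p^{2}\right) = S + p^{2} - 7 p$)
$W{\left(c \right)} = \frac{2 c}{-2 + c}$
$K = \frac{66190}{197}$ ($K = 4 - \frac{2 \cdot 199 \frac{1}{-2 + 199} - \left(216 + \left(-18\right)^{2} - -126\right)}{2} = 4 - \frac{2 \cdot 199 \cdot \frac{1}{197} - \left(216 + 324 + 126\right)}{2} = 4 - \frac{2 \cdot 199 \cdot \frac{1}{197} - 666}{2} = 4 - \frac{\frac{398}{197} - 666}{2} = 4 - - \frac{65402}{197} = 4 + \frac{65402}{197} = \frac{66190}{197} \approx 335.99$)
$\frac{1}{K} = \frac{1}{\frac{66190}{197}} = \frac{197}{66190}$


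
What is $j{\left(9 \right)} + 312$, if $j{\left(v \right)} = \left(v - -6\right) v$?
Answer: $447$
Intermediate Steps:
$j{\left(v \right)} = v \left(6 + v\right)$ ($j{\left(v \right)} = \left(v + 6\right) v = \left(6 + v\right) v = v \left(6 + v\right)$)
$j{\left(9 \right)} + 312 = 9 \left(6 + 9\right) + 312 = 9 \cdot 15 + 312 = 135 + 312 = 447$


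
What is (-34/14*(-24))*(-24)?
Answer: -9792/7 ≈ -1398.9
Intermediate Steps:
(-34/14*(-24))*(-24) = (-34*1/14*(-24))*(-24) = -17/7*(-24)*(-24) = (408/7)*(-24) = -9792/7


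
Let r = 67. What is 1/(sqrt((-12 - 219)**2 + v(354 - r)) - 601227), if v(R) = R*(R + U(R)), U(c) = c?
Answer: -601227/361473687430 - 7*sqrt(4451)/361473687430 ≈ -1.6646e-6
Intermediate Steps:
v(R) = 2*R**2 (v(R) = R*(R + R) = R*(2*R) = 2*R**2)
1/(sqrt((-12 - 219)**2 + v(354 - r)) - 601227) = 1/(sqrt((-12 - 219)**2 + 2*(354 - 1*67)**2) - 601227) = 1/(sqrt((-231)**2 + 2*(354 - 67)**2) - 601227) = 1/(sqrt(53361 + 2*287**2) - 601227) = 1/(sqrt(53361 + 2*82369) - 601227) = 1/(sqrt(53361 + 164738) - 601227) = 1/(sqrt(218099) - 601227) = 1/(7*sqrt(4451) - 601227) = 1/(-601227 + 7*sqrt(4451))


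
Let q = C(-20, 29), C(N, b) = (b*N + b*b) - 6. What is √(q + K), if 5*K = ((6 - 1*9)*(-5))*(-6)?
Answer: √237 ≈ 15.395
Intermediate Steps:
C(N, b) = -6 + b² + N*b (C(N, b) = (N*b + b²) - 6 = (b² + N*b) - 6 = -6 + b² + N*b)
K = -18 (K = (((6 - 1*9)*(-5))*(-6))/5 = (((6 - 9)*(-5))*(-6))/5 = (-3*(-5)*(-6))/5 = (15*(-6))/5 = (⅕)*(-90) = -18)
q = 255 (q = -6 + 29² - 20*29 = -6 + 841 - 580 = 255)
√(q + K) = √(255 - 18) = √237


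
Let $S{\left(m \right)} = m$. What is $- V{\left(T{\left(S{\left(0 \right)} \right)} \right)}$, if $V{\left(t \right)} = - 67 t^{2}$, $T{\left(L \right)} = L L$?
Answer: $0$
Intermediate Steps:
$T{\left(L \right)} = L^{2}$
$- V{\left(T{\left(S{\left(0 \right)} \right)} \right)} = - \left(-67\right) \left(0^{2}\right)^{2} = - \left(-67\right) 0^{2} = - \left(-67\right) 0 = \left(-1\right) 0 = 0$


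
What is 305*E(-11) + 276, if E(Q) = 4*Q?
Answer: -13144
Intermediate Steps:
305*E(-11) + 276 = 305*(4*(-11)) + 276 = 305*(-44) + 276 = -13420 + 276 = -13144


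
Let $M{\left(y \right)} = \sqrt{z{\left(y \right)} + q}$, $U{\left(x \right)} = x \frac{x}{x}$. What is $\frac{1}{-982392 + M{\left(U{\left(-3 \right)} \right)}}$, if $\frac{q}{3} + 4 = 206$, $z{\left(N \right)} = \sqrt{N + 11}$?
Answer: $- \frac{1}{982392 - \sqrt{606 + 2 \sqrt{2}}} \approx -1.018 \cdot 10^{-6}$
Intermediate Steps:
$U{\left(x \right)} = x$ ($U{\left(x \right)} = x 1 = x$)
$z{\left(N \right)} = \sqrt{11 + N}$
$q = 606$ ($q = -12 + 3 \cdot 206 = -12 + 618 = 606$)
$M{\left(y \right)} = \sqrt{606 + \sqrt{11 + y}}$ ($M{\left(y \right)} = \sqrt{\sqrt{11 + y} + 606} = \sqrt{606 + \sqrt{11 + y}}$)
$\frac{1}{-982392 + M{\left(U{\left(-3 \right)} \right)}} = \frac{1}{-982392 + \sqrt{606 + \sqrt{11 - 3}}} = \frac{1}{-982392 + \sqrt{606 + \sqrt{8}}} = \frac{1}{-982392 + \sqrt{606 + 2 \sqrt{2}}}$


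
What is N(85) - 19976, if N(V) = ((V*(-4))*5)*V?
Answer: -164476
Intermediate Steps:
N(V) = -20*V² (N(V) = (-4*V*5)*V = (-20*V)*V = -20*V²)
N(85) - 19976 = -20*85² - 19976 = -20*7225 - 19976 = -144500 - 19976 = -164476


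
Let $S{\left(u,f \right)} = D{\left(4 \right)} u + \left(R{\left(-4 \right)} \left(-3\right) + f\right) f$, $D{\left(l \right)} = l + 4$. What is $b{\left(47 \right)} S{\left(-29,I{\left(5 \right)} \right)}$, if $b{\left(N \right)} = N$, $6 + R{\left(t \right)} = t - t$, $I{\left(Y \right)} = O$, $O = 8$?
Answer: $-1128$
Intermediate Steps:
$I{\left(Y \right)} = 8$
$R{\left(t \right)} = -6$ ($R{\left(t \right)} = -6 + \left(t - t\right) = -6 + 0 = -6$)
$D{\left(l \right)} = 4 + l$
$S{\left(u,f \right)} = 8 u + f \left(18 + f\right)$ ($S{\left(u,f \right)} = \left(4 + 4\right) u + \left(\left(-6\right) \left(-3\right) + f\right) f = 8 u + \left(18 + f\right) f = 8 u + f \left(18 + f\right)$)
$b{\left(47 \right)} S{\left(-29,I{\left(5 \right)} \right)} = 47 \left(8^{2} + 8 \left(-29\right) + 18 \cdot 8\right) = 47 \left(64 - 232 + 144\right) = 47 \left(-24\right) = -1128$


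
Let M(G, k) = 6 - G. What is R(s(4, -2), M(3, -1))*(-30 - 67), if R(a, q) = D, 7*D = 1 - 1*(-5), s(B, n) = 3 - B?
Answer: -582/7 ≈ -83.143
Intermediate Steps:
D = 6/7 (D = (1 - 1*(-5))/7 = (1 + 5)/7 = (⅐)*6 = 6/7 ≈ 0.85714)
R(a, q) = 6/7
R(s(4, -2), M(3, -1))*(-30 - 67) = 6*(-30 - 67)/7 = (6/7)*(-97) = -582/7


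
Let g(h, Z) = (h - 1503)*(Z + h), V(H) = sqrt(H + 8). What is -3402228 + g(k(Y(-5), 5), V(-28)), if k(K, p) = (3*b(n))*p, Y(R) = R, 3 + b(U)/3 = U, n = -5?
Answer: -2731548 - 3726*I*sqrt(5) ≈ -2.7315e+6 - 8331.6*I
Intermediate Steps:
b(U) = -9 + 3*U
V(H) = sqrt(8 + H)
k(K, p) = -72*p (k(K, p) = (3*(-9 + 3*(-5)))*p = (3*(-9 - 15))*p = (3*(-24))*p = -72*p)
g(h, Z) = (-1503 + h)*(Z + h)
-3402228 + g(k(Y(-5), 5), V(-28)) = -3402228 + ((-72*5)**2 - 1503*sqrt(8 - 28) - (-108216)*5 + sqrt(8 - 28)*(-72*5)) = -3402228 + ((-360)**2 - 3006*I*sqrt(5) - 1503*(-360) + sqrt(-20)*(-360)) = -3402228 + (129600 - 3006*I*sqrt(5) + 541080 + (2*I*sqrt(5))*(-360)) = -3402228 + (129600 - 3006*I*sqrt(5) + 541080 - 720*I*sqrt(5)) = -3402228 + (670680 - 3726*I*sqrt(5)) = -2731548 - 3726*I*sqrt(5)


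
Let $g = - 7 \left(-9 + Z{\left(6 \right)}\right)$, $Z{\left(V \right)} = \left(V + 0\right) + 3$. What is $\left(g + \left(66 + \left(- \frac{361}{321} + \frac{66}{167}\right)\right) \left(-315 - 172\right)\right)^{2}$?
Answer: $\frac{2903595575891916049}{2873710449} \approx 1.0104 \cdot 10^{9}$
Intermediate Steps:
$Z{\left(V \right)} = 3 + V$ ($Z{\left(V \right)} = V + 3 = 3 + V$)
$g = 0$ ($g = - 7 \left(-9 + \left(3 + 6\right)\right) = - 7 \left(-9 + 9\right) = \left(-7\right) 0 = 0$)
$\left(g + \left(66 + \left(- \frac{361}{321} + \frac{66}{167}\right)\right) \left(-315 - 172\right)\right)^{2} = \left(0 + \left(66 + \left(- \frac{361}{321} + \frac{66}{167}\right)\right) \left(-315 - 172\right)\right)^{2} = \left(0 + \left(66 + \left(\left(-361\right) \frac{1}{321} + 66 \cdot \frac{1}{167}\right)\right) \left(-487\right)\right)^{2} = \left(0 + \left(66 + \left(- \frac{361}{321} + \frac{66}{167}\right)\right) \left(-487\right)\right)^{2} = \left(0 + \left(66 - \frac{39101}{53607}\right) \left(-487\right)\right)^{2} = \left(0 + \frac{3498961}{53607} \left(-487\right)\right)^{2} = \left(0 - \frac{1703994007}{53607}\right)^{2} = \left(- \frac{1703994007}{53607}\right)^{2} = \frac{2903595575891916049}{2873710449}$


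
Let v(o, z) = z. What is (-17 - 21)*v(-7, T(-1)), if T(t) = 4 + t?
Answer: -114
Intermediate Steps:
(-17 - 21)*v(-7, T(-1)) = (-17 - 21)*(4 - 1) = -38*3 = -114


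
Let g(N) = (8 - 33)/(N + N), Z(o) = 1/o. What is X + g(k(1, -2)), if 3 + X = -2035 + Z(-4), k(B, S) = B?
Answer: -8203/4 ≈ -2050.8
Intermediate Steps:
g(N) = -25/(2*N) (g(N) = -25*1/(2*N) = -25/(2*N))
X = -8153/4 (X = -3 + (-2035 + 1/(-4)) = -3 + (-2035 - ¼) = -3 - 8141/4 = -8153/4 ≈ -2038.3)
X + g(k(1, -2)) = -8153/4 - 25/2/1 = -8153/4 - 25/2*1 = -8153/4 - 25/2 = -8203/4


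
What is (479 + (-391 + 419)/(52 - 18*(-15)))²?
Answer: 121418361/529 ≈ 2.2952e+5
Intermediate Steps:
(479 + (-391 + 419)/(52 - 18*(-15)))² = (479 + 28/(52 + 270))² = (479 + 28/322)² = (479 + 28*(1/322))² = (479 + 2/23)² = (11019/23)² = 121418361/529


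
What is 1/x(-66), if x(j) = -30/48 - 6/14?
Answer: -56/59 ≈ -0.94915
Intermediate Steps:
x(j) = -59/56 (x(j) = -30*1/48 - 6*1/14 = -5/8 - 3/7 = -59/56)
1/x(-66) = 1/(-59/56) = -56/59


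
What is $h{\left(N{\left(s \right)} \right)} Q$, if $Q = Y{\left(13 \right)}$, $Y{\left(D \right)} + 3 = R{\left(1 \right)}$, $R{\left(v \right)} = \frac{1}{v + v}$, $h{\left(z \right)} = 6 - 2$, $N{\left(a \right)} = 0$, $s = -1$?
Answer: $-10$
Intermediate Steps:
$h{\left(z \right)} = 4$
$R{\left(v \right)} = \frac{1}{2 v}$
$Y{\left(D \right)} = - \frac{5}{2}$ ($Y{\left(D \right)} = -3 + \frac{1}{2 \cdot 1} = -3 + \frac{1}{2} \cdot 1 = -3 + \frac{1}{2} = - \frac{5}{2}$)
$Q = - \frac{5}{2} \approx -2.5$
$h{\left(N{\left(s \right)} \right)} Q = 4 \left(- \frac{5}{2}\right) = -10$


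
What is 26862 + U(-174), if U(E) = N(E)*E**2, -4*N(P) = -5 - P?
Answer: -1252299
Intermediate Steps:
N(P) = 5/4 + P/4 (N(P) = -(-5 - P)/4 = 5/4 + P/4)
U(E) = E**2*(5/4 + E/4) (U(E) = (5/4 + E/4)*E**2 = E**2*(5/4 + E/4))
26862 + U(-174) = 26862 + (1/4)*(-174)**2*(5 - 174) = 26862 + (1/4)*30276*(-169) = 26862 - 1279161 = -1252299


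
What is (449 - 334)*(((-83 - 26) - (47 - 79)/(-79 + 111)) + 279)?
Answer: 19665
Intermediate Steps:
(449 - 334)*(((-83 - 26) - (47 - 79)/(-79 + 111)) + 279) = 115*((-109 - (-32)/32) + 279) = 115*((-109 - 1*(-1)) + 279) = 115*((-109 + 1) + 279) = 115*(-108 + 279) = 115*171 = 19665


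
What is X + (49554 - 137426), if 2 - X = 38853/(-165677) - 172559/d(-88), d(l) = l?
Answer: -1309692981499/14579576 ≈ -89831.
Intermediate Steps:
X = -28556479227/14579576 (X = 2 - (38853/(-165677) - 172559/(-88)) = 2 - (38853*(-1/165677) - 172559*(-1/88)) = 2 - (-38853/165677 + 172559/88) = 2 - 1*28585638379/14579576 = 2 - 28585638379/14579576 = -28556479227/14579576 ≈ -1958.7)
X + (49554 - 137426) = -28556479227/14579576 + (49554 - 137426) = -28556479227/14579576 - 87872 = -1309692981499/14579576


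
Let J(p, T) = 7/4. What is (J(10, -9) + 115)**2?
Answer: 218089/16 ≈ 13631.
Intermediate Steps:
J(p, T) = 7/4 (J(p, T) = 7*(1/4) = 7/4)
(J(10, -9) + 115)**2 = (7/4 + 115)**2 = (467/4)**2 = 218089/16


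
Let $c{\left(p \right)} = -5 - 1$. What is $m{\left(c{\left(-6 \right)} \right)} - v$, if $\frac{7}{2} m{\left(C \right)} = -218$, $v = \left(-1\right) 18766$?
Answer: $\frac{130926}{7} \approx 18704.0$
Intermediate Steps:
$c{\left(p \right)} = -6$ ($c{\left(p \right)} = -5 - 1 = -6$)
$v = -18766$
$m{\left(C \right)} = - \frac{436}{7}$ ($m{\left(C \right)} = \frac{2}{7} \left(-218\right) = - \frac{436}{7}$)
$m{\left(c{\left(-6 \right)} \right)} - v = - \frac{436}{7} - -18766 = - \frac{436}{7} + 18766 = \frac{130926}{7}$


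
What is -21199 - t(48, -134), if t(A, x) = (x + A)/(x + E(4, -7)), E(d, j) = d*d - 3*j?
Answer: -2056389/97 ≈ -21200.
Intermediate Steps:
E(d, j) = d² - 3*j
t(A, x) = (A + x)/(37 + x) (t(A, x) = (x + A)/(x + (4² - 3*(-7))) = (A + x)/(x + (16 + 21)) = (A + x)/(x + 37) = (A + x)/(37 + x))
-21199 - t(48, -134) = -21199 - (48 - 134)/(37 - 134) = -21199 - (-86)/(-97) = -21199 - (-1)*(-86)/97 = -21199 - 1*86/97 = -21199 - 86/97 = -2056389/97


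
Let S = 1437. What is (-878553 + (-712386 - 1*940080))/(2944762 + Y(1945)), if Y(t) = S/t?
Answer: -4922831955/5727563527 ≈ -0.85950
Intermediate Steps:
Y(t) = 1437/t
(-878553 + (-712386 - 1*940080))/(2944762 + Y(1945)) = (-878553 + (-712386 - 1*940080))/(2944762 + 1437/1945) = (-878553 + (-712386 - 940080))/(2944762 + 1437*(1/1945)) = (-878553 - 1652466)/(2944762 + 1437/1945) = -2531019/5727563527/1945 = -2531019*1945/5727563527 = -4922831955/5727563527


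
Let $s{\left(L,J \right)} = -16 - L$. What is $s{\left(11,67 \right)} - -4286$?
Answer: $4259$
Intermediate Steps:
$s{\left(11,67 \right)} - -4286 = \left(-16 - 11\right) - -4286 = \left(-16 - 11\right) + 4286 = -27 + 4286 = 4259$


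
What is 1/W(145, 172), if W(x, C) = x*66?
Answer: 1/9570 ≈ 0.00010449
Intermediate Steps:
W(x, C) = 66*x
1/W(145, 172) = 1/(66*145) = 1/9570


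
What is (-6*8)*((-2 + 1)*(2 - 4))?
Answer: -96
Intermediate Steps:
(-6*8)*((-2 + 1)*(2 - 4)) = -(-48)*(-2) = -48*2 = -96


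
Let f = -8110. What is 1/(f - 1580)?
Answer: -1/9690 ≈ -0.00010320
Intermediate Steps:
1/(f - 1580) = 1/(-8110 - 1580) = 1/(-9690) = -1/9690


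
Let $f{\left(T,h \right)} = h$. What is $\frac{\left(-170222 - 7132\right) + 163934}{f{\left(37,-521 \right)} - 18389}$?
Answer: $\frac{22}{31} \approx 0.70968$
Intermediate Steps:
$\frac{\left(-170222 - 7132\right) + 163934}{f{\left(37,-521 \right)} - 18389} = \frac{\left(-170222 - 7132\right) + 163934}{-521 - 18389} = \frac{-177354 + 163934}{-18910} = \left(-13420\right) \left(- \frac{1}{18910}\right) = \frac{22}{31}$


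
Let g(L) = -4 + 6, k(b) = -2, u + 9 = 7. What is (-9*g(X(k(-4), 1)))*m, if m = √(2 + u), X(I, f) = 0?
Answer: 0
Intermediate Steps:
u = -2 (u = -9 + 7 = -2)
g(L) = 2
m = 0 (m = √(2 - 2) = √0 = 0)
(-9*g(X(k(-4), 1)))*m = -9*2*0 = -18*0 = 0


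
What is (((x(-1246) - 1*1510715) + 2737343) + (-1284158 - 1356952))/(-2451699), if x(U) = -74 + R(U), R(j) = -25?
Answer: 471527/817233 ≈ 0.57698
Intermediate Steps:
x(U) = -99 (x(U) = -74 - 25 = -99)
(((x(-1246) - 1*1510715) + 2737343) + (-1284158 - 1356952))/(-2451699) = (((-99 - 1*1510715) + 2737343) + (-1284158 - 1356952))/(-2451699) = (((-99 - 1510715) + 2737343) - 2641110)*(-1/2451699) = ((-1510814 + 2737343) - 2641110)*(-1/2451699) = (1226529 - 2641110)*(-1/2451699) = -1414581*(-1/2451699) = 471527/817233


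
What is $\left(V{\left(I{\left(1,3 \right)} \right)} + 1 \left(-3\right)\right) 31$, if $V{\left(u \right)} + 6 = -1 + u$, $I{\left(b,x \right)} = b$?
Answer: $-279$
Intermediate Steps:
$V{\left(u \right)} = -7 + u$ ($V{\left(u \right)} = -6 + \left(-1 + u\right) = -7 + u$)
$\left(V{\left(I{\left(1,3 \right)} \right)} + 1 \left(-3\right)\right) 31 = \left(\left(-7 + 1\right) + 1 \left(-3\right)\right) 31 = \left(-6 - 3\right) 31 = \left(-9\right) 31 = -279$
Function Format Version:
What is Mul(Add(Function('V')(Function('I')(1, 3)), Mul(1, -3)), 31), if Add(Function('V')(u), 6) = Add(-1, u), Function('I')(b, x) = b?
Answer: -279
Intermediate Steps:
Function('V')(u) = Add(-7, u) (Function('V')(u) = Add(-6, Add(-1, u)) = Add(-7, u))
Mul(Add(Function('V')(Function('I')(1, 3)), Mul(1, -3)), 31) = Mul(Add(Add(-7, 1), Mul(1, -3)), 31) = Mul(Add(-6, -3), 31) = Mul(-9, 31) = -279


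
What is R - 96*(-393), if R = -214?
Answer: 37514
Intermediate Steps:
R - 96*(-393) = -214 - 96*(-393) = -214 + 37728 = 37514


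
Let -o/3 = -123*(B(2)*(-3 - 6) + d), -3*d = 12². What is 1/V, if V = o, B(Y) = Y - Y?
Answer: -1/17712 ≈ -5.6459e-5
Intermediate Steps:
B(Y) = 0
d = -48 (d = -⅓*12² = -⅓*144 = -48)
o = -17712 (o = -(-369)*(0*(-3 - 6) - 48) = -(-369)*(0*(-9) - 48) = -(-369)*(0 - 48) = -(-369)*(-48) = -3*5904 = -17712)
V = -17712
1/V = 1/(-17712) = -1/17712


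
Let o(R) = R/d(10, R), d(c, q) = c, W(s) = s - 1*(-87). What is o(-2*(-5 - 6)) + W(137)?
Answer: 1131/5 ≈ 226.20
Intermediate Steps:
W(s) = 87 + s (W(s) = s + 87 = 87 + s)
o(R) = R/10
o(-2*(-5 - 6)) + W(137) = (-2*(-5 - 6))/10 + (87 + 137) = (-2*(-11))/10 + 224 = (1/10)*22 + 224 = 11/5 + 224 = 1131/5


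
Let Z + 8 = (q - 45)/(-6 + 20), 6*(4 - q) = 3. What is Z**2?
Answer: 94249/784 ≈ 120.22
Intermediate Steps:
q = 7/2 (q = 4 - 1/6*3 = 4 - 1/2 = 7/2 ≈ 3.5000)
Z = -307/28 (Z = -8 + (7/2 - 45)/(-6 + 20) = -8 - 83/2/14 = -8 - 83/2*1/14 = -8 - 83/28 = -307/28 ≈ -10.964)
Z**2 = (-307/28)**2 = 94249/784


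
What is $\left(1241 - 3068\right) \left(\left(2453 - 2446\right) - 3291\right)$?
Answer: $5999868$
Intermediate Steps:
$\left(1241 - 3068\right) \left(\left(2453 - 2446\right) - 3291\right) = - 1827 \left(7 - 3291\right) = \left(-1827\right) \left(-3284\right) = 5999868$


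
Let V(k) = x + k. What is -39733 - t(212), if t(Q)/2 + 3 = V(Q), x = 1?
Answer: -40153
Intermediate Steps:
V(k) = 1 + k
t(Q) = -4 + 2*Q (t(Q) = -6 + 2*(1 + Q) = -6 + (2 + 2*Q) = -4 + 2*Q)
-39733 - t(212) = -39733 - (-4 + 2*212) = -39733 - (-4 + 424) = -39733 - 1*420 = -39733 - 420 = -40153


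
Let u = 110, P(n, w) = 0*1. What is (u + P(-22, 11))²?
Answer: 12100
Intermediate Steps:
P(n, w) = 0
(u + P(-22, 11))² = (110 + 0)² = 110² = 12100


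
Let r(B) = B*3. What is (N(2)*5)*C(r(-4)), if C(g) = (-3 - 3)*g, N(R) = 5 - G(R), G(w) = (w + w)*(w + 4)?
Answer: -6840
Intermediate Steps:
r(B) = 3*B
G(w) = 2*w*(4 + w) (G(w) = (2*w)*(4 + w) = 2*w*(4 + w))
N(R) = 5 - 2*R*(4 + R)
C(g) = -6*g
(N(2)*5)*C(r(-4)) = ((5 - 2*2*(4 + 2))*5)*(-18*(-4)) = ((5 - 2*2*6)*5)*(-6*(-12)) = ((5 - 24)*5)*72 = -19*5*72 = -95*72 = -6840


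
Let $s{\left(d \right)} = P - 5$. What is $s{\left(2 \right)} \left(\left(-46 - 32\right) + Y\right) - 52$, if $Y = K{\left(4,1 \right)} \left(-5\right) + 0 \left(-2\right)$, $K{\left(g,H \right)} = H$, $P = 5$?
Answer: $-52$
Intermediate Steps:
$s{\left(d \right)} = 0$ ($s{\left(d \right)} = 5 - 5 = 0$)
$Y = -5$ ($Y = 1 \left(-5\right) + 0 \left(-2\right) = -5 + 0 = -5$)
$s{\left(2 \right)} \left(\left(-46 - 32\right) + Y\right) - 52 = 0 \left(\left(-46 - 32\right) - 5\right) - 52 = 0 \left(-78 - 5\right) - 52 = 0 \left(-83\right) - 52 = 0 - 52 = -52$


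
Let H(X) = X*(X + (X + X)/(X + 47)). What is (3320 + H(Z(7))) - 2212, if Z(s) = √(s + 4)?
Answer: 1230298/1099 - 11*√11/1099 ≈ 1119.4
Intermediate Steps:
Z(s) = √(4 + s)
H(X) = X*(X + 2*X/(47 + X)) (H(X) = X*(X + (2*X)/(47 + X)) = X*(X + 2*X/(47 + X)))
(3320 + H(Z(7))) - 2212 = (3320 + (√(4 + 7))²*(49 + √(4 + 7))/(47 + √(4 + 7))) - 2212 = (3320 + (√11)²*(49 + √11)/(47 + √11)) - 2212 = (3320 + 11*(49 + √11)/(47 + √11)) - 2212 = 1108 + 11*(49 + √11)/(47 + √11)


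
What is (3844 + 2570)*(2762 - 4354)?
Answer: -10211088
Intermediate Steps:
(3844 + 2570)*(2762 - 4354) = 6414*(-1592) = -10211088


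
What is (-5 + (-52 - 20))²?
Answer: 5929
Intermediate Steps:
(-5 + (-52 - 20))² = (-5 - 72)² = (-77)² = 5929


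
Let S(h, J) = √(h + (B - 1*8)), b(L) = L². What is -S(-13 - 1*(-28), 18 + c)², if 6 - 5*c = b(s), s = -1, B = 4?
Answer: -11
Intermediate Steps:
c = 1 (c = 6/5 - ⅕*(-1)² = 6/5 - ⅕*1 = 6/5 - ⅕ = 1)
S(h, J) = √(-4 + h) (S(h, J) = √(h + (4 - 1*8)) = √(h + (4 - 8)) = √(h - 4) = √(-4 + h))
-S(-13 - 1*(-28), 18 + c)² = -(√(-4 + (-13 - 1*(-28))))² = -(√(-4 + (-13 + 28)))² = -(√(-4 + 15))² = -(√11)² = -1*11 = -11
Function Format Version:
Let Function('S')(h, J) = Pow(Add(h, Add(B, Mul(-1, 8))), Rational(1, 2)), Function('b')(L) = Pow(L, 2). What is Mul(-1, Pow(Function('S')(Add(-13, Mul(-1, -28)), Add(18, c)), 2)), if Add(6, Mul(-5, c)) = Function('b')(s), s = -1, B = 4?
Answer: -11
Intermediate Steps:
c = 1 (c = Add(Rational(6, 5), Mul(Rational(-1, 5), Pow(-1, 2))) = Add(Rational(6, 5), Mul(Rational(-1, 5), 1)) = Add(Rational(6, 5), Rational(-1, 5)) = 1)
Function('S')(h, J) = Pow(Add(-4, h), Rational(1, 2)) (Function('S')(h, J) = Pow(Add(h, Add(4, Mul(-1, 8))), Rational(1, 2)) = Pow(Add(h, Add(4, -8)), Rational(1, 2)) = Pow(Add(h, -4), Rational(1, 2)) = Pow(Add(-4, h), Rational(1, 2)))
Mul(-1, Pow(Function('S')(Add(-13, Mul(-1, -28)), Add(18, c)), 2)) = Mul(-1, Pow(Pow(Add(-4, Add(-13, Mul(-1, -28))), Rational(1, 2)), 2)) = Mul(-1, Pow(Pow(Add(-4, Add(-13, 28)), Rational(1, 2)), 2)) = Mul(-1, Pow(Pow(Add(-4, 15), Rational(1, 2)), 2)) = Mul(-1, Pow(Pow(11, Rational(1, 2)), 2)) = Mul(-1, 11) = -11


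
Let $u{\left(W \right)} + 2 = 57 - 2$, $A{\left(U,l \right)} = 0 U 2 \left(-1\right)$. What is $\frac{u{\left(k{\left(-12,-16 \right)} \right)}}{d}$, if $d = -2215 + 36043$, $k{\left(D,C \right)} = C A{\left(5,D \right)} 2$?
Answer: $\frac{53}{33828} \approx 0.0015667$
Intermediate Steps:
$A{\left(U,l \right)} = 0$ ($A{\left(U,l \right)} = 0 \left(-2\right) = 0$)
$k{\left(D,C \right)} = 0$ ($k{\left(D,C \right)} = C 0 \cdot 2 = 0 \cdot 2 = 0$)
$u{\left(W \right)} = 53$ ($u{\left(W \right)} = -2 + \left(57 - 2\right) = -2 + 55 = 53$)
$d = 33828$
$\frac{u{\left(k{\left(-12,-16 \right)} \right)}}{d} = \frac{53}{33828}$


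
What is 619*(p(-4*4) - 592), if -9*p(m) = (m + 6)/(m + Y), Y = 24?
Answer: -13189033/36 ≈ -3.6636e+5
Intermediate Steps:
p(m) = -(6 + m)/(9*(24 + m)) (p(m) = -(m + 6)/(9*(m + 24)) = -(6 + m)/(9*(24 + m)))
619*(p(-4*4) - 592) = 619*((-6 - (-4)*4)/(9*(24 - 4*4)) - 592) = 619*((-6 - 1*(-16))/(9*(24 - 16)) - 592) = 619*((⅑)*(-6 + 16)/8 - 592) = 619*((⅑)*(⅛)*10 - 592) = 619*(5/36 - 592) = 619*(-21307/36) = -13189033/36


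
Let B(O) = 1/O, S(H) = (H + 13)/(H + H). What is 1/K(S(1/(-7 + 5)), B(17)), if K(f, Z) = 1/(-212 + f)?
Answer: -449/2 ≈ -224.50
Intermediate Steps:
S(H) = (13 + H)/(2*H) (S(H) = (13 + H)/((2*H)) = (13 + H)*(1/(2*H)) = (13 + H)/(2*H))
1/K(S(1/(-7 + 5)), B(17)) = 1/(1/(-212 + (13 + 1/(-7 + 5))/(2*(1/(-7 + 5))))) = 1/(1/(-212 + (13 + 1/(-2))/(2*(1/(-2))))) = 1/(1/(-212 + (13 - 1/2)/(2*(-1/2)))) = 1/(1/(-212 + (1/2)*(-2)*(25/2))) = 1/(1/(-212 - 25/2)) = 1/(1/(-449/2)) = 1/(-2/449) = -449/2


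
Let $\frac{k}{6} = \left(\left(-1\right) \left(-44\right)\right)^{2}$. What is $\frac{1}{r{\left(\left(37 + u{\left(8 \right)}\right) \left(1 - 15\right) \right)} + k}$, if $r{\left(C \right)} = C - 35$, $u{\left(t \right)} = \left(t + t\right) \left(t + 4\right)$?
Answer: $\frac{1}{8375} \approx 0.0001194$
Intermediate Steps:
$u{\left(t \right)} = 2 t \left(4 + t\right)$
$r{\left(C \right)} = -35 + C$
$k = 11616$ ($k = 6 \left(\left(-1\right) \left(-44\right)\right)^{2} = 6 \cdot 44^{2} = 6 \cdot 1936 = 11616$)
$\frac{1}{r{\left(\left(37 + u{\left(8 \right)}\right) \left(1 - 15\right) \right)} + k} = \frac{1}{\left(-35 + \left(37 + 2 \cdot 8 \left(4 + 8\right)\right) \left(1 - 15\right)\right) + 11616} = \frac{1}{\left(-35 + \left(37 + 2 \cdot 8 \cdot 12\right) \left(-14\right)\right) + 11616} = \frac{1}{\left(-35 + \left(37 + 192\right) \left(-14\right)\right) + 11616} = \frac{1}{\left(-35 + 229 \left(-14\right)\right) + 11616} = \frac{1}{\left(-35 - 3206\right) + 11616} = \frac{1}{-3241 + 11616} = \frac{1}{8375}$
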